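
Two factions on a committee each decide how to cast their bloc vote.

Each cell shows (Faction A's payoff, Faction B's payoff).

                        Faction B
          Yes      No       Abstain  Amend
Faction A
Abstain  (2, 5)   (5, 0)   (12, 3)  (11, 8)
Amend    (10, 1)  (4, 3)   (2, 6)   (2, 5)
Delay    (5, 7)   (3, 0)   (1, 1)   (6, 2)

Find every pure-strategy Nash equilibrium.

The unique pure-strategy Nash equilibrium is (Abstain, Amend).

Faction A against Yes: payoffs 2, 10, 5 → best response Amend.
Faction A against No: payoffs 5, 4, 3 → best response Abstain.
Faction A against Abstain: payoffs 12, 2, 1 → best response Abstain.
Faction A against Amend: payoffs 11, 2, 6 → best response Abstain.
Faction B against Abstain: payoffs 5, 0, 3, 8 → best response Amend.
Faction B against Amend: payoffs 1, 3, 6, 5 → best response Abstain.
Faction B against Delay: payoffs 7, 0, 1, 2 → best response Yes.
Mutual best responses: (Abstain, Amend).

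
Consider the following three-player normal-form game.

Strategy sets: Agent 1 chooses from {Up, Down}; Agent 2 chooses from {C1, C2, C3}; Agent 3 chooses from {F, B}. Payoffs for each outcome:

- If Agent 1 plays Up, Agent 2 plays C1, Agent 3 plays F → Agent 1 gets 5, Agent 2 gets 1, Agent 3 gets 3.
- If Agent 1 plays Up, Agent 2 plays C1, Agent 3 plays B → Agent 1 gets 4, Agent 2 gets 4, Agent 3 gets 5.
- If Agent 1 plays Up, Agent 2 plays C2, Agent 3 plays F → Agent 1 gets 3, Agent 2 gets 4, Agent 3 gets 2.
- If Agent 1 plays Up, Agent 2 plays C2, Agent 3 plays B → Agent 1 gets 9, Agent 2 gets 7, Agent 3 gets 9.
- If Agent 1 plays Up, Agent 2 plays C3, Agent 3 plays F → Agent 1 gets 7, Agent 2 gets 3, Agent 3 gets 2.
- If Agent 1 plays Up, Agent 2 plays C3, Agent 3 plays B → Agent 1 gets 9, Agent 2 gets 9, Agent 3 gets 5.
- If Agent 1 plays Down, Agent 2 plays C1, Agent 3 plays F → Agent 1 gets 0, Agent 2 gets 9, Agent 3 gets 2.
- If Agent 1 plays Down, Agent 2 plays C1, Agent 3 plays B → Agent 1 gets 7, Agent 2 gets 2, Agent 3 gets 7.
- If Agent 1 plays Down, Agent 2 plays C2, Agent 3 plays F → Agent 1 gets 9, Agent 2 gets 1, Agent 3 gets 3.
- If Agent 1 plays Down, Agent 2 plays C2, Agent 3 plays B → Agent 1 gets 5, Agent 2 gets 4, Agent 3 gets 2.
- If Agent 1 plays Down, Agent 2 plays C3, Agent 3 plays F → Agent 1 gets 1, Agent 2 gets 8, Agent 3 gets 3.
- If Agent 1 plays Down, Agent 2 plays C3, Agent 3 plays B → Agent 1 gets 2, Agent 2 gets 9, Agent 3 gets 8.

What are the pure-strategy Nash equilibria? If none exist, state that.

Pure NE: (Up, C3, B)

(Up, C1, F): Agent 2 can switch to C2 (1 → 4). Not NE.
(Up, C1, B): Agent 1 can switch to Down (4 → 7). Not NE.
(Up, C2, F): Agent 1 can switch to Down (3 → 9). Not NE.
(Up, C2, B): Agent 2 can switch to C3 (7 → 9). Not NE.
(Up, C3, F): Agent 2 can switch to C2 (3 → 4). Not NE.
(Up, C3, B): Agent 1 gets 9, best alternative 2; Agent 2 gets 9, best alternative 7; Agent 3 gets 5, best alternative 2. No profitable deviation — NE.
(Down, C1, F): Agent 1 can switch to Up (0 → 5). Not NE.
(The remaining 5 profiles each have a profitable deviation by the same check.)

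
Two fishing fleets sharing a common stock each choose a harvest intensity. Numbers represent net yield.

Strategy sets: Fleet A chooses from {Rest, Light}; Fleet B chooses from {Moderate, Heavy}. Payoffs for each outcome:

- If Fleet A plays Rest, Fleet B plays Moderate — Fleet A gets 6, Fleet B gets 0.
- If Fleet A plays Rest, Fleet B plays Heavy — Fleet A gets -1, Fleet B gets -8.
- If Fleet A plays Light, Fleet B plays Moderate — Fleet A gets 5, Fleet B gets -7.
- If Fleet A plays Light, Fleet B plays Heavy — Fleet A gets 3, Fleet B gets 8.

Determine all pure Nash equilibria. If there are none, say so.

Fleet A against Moderate: payoffs 6, 5 → best response Rest.
Fleet A against Heavy: payoffs -1, 3 → best response Light.
Fleet B against Rest: payoffs 0, -8 → best response Moderate.
Fleet B against Light: payoffs -7, 8 → best response Heavy.
Mutual best responses: (Rest, Moderate); (Light, Heavy).

(Rest, Moderate) and (Light, Heavy)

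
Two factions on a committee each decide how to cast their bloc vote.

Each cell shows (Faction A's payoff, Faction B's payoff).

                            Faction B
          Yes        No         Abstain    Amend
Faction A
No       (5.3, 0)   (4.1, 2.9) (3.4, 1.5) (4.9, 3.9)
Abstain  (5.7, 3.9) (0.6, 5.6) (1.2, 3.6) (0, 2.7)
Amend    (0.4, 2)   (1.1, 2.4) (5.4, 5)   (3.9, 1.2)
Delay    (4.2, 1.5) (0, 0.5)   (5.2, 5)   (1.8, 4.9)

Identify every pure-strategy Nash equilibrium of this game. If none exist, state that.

Faction A against Yes: payoffs 5.3, 5.7, 0.4, 4.2 → best response Abstain.
Faction A against No: payoffs 4.1, 0.6, 1.1, 0 → best response No.
Faction A against Abstain: payoffs 3.4, 1.2, 5.4, 5.2 → best response Amend.
Faction A against Amend: payoffs 4.9, 0, 3.9, 1.8 → best response No.
Faction B against No: payoffs 0, 2.9, 1.5, 3.9 → best response Amend.
Faction B against Abstain: payoffs 3.9, 5.6, 3.6, 2.7 → best response No.
Faction B against Amend: payoffs 2, 2.4, 5, 1.2 → best response Abstain.
Faction B against Delay: payoffs 1.5, 0.5, 5, 4.9 → best response Abstain.
Mutual best responses: (No, Amend); (Amend, Abstain).

(No, Amend) and (Amend, Abstain)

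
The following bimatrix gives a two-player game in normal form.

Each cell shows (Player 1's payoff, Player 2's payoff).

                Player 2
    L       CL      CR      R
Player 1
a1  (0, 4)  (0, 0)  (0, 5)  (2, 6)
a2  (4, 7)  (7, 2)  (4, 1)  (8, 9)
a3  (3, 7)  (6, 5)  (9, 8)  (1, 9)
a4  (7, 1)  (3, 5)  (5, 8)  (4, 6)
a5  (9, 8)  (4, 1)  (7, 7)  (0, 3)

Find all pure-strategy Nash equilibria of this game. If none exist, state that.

Pure-strategy Nash equilibria: (a2, R) and (a5, L)

(a1, L): Player 1 can switch to a2 (0 → 4). Not NE.
(a1, CL): Player 1 can switch to a2 (0 → 7). Not NE.
(a1, CR): Player 1 can switch to a2 (0 → 4). Not NE.
(a1, R): Player 1 can switch to a2 (2 → 8). Not NE.
(a2, L): Player 1 can switch to a4 (4 → 7). Not NE.
(a2, CL): Player 2 can switch to L (2 → 7). Not NE.
(a2, CR): Player 1 can switch to a3 (4 → 9). Not NE.
(a2, R): Player 1 gets 8, best alternative 4; Player 2 gets 9, best alternative 7. No profitable deviation — NE.
(a3, L): Player 1 can switch to a2 (3 → 4). Not NE.
(a5, L): Player 1 gets 9, best alternative 7; Player 2 gets 8, best alternative 7. No profitable deviation — NE.
(The remaining 10 profiles each have a profitable deviation by the same check.)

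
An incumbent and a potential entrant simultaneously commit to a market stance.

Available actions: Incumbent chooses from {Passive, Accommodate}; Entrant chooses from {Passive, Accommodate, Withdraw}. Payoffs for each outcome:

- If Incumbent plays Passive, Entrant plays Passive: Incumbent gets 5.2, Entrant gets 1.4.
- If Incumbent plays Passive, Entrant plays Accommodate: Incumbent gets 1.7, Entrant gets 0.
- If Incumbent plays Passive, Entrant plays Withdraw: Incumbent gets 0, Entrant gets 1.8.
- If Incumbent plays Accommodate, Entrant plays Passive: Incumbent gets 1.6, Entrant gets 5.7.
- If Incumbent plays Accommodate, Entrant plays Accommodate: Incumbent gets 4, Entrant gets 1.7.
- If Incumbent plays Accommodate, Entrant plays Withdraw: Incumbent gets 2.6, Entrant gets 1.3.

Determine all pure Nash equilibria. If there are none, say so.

(Passive, Passive): Entrant can switch to Withdraw (1.4 → 1.8). Not NE.
(Passive, Accommodate): Incumbent can switch to Accommodate (1.7 → 4). Not NE.
(Passive, Withdraw): Incumbent can switch to Accommodate (0 → 2.6). Not NE.
(Accommodate, Passive): Incumbent can switch to Passive (1.6 → 5.2). Not NE.
(Accommodate, Accommodate): Entrant can switch to Passive (1.7 → 5.7). Not NE.
(Accommodate, Withdraw): Entrant can switch to Passive (1.3 → 5.7). Not NE.

none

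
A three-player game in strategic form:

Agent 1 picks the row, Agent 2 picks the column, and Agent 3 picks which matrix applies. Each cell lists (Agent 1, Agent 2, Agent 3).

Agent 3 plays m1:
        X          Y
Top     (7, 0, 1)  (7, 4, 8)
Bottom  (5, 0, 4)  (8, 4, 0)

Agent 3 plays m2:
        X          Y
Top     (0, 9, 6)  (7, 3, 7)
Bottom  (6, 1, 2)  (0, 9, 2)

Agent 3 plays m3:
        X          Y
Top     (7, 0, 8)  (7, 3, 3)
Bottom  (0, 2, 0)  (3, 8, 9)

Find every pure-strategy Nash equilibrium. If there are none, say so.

This game has no pure Nash equilibrium.

For each player, find the best response to each opponent profile; mutual best responses are the pure NE.
Agent 1 against (X, m1): payoffs 7, 5 → best response Top.
Agent 1 against (X, m2): payoffs 0, 6 → best response Bottom.
Agent 1 against (X, m3): payoffs 7, 0 → best response Top.
Agent 1 against (Y, m1): payoffs 7, 8 → best response Bottom.
Agent 1 against (Y, m2): payoffs 7, 0 → best response Top.
Agent 1 against (Y, m3): payoffs 7, 3 → best response Top.
Agent 2 against (Top, m1): payoffs 0, 4 → best response Y.
Agent 2 against (Top, m2): payoffs 9, 3 → best response X.
Agent 2 against (Top, m3): payoffs 0, 3 → best response Y.
Agent 2 against (Bottom, m1): payoffs 0, 4 → best response Y.
Agent 2 against (Bottom, m2): payoffs 1, 9 → best response Y.
Agent 2 against (Bottom, m3): payoffs 2, 8 → best response Y.
Agent 3 against (Top, X): payoffs 1, 6, 8 → best response m3.
Agent 3 against (Top, Y): payoffs 8, 7, 3 → best response m1.
Agent 3 against (Bottom, X): payoffs 4, 2, 0 → best response m1.
Agent 3 against (Bottom, Y): payoffs 0, 2, 9 → best response m3.
No profile is a mutual best response for all players.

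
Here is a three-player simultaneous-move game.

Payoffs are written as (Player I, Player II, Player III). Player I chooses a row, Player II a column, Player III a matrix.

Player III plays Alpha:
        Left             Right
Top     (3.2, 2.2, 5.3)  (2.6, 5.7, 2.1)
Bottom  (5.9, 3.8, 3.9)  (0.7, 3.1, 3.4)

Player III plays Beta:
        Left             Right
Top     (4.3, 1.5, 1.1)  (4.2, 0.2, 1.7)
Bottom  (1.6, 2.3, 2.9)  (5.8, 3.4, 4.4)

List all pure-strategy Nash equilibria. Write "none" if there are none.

(Top, Left, Alpha): Player I can switch to Bottom (3.2 → 5.9). Not NE.
(Top, Left, Beta): Player III can switch to Alpha (1.1 → 5.3). Not NE.
(Top, Right, Alpha): Player I gets 2.6, best alternative 0.7; Player II gets 5.7, best alternative 2.2; Player III gets 2.1, best alternative 1.7. No profitable deviation — NE.
(Top, Right, Beta): Player I can switch to Bottom (4.2 → 5.8). Not NE.
(Bottom, Left, Alpha): Player I gets 5.9, best alternative 3.2; Player II gets 3.8, best alternative 3.1; Player III gets 3.9, best alternative 2.9. No profitable deviation — NE.
(Bottom, Left, Beta): Player I can switch to Top (1.6 → 4.3). Not NE.
(Bottom, Right, Alpha): Player I can switch to Top (0.7 → 2.6). Not NE.
(Bottom, Right, Beta): Player I gets 5.8, best alternative 4.2; Player II gets 3.4, best alternative 2.3; Player III gets 4.4, best alternative 3.4. No profitable deviation — NE.

(Top, Right, Alpha); (Bottom, Left, Alpha); (Bottom, Right, Beta)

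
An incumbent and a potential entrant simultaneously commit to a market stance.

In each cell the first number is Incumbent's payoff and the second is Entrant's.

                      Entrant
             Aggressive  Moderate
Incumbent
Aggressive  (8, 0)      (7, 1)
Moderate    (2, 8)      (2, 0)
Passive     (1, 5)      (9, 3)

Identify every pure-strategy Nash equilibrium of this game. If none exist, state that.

This game has no pure Nash equilibrium.

Mark each player's best response to every combination of opponents' strategies; a profile where every player is best-responding is a pure Nash equilibrium.
Incumbent against Aggressive: payoffs 8, 2, 1 → best response Aggressive.
Incumbent against Moderate: payoffs 7, 2, 9 → best response Passive.
Entrant against Aggressive: payoffs 0, 1 → best response Moderate.
Entrant against Moderate: payoffs 8, 0 → best response Aggressive.
Entrant against Passive: payoffs 5, 3 → best response Aggressive.
No profile is a mutual best response for all players.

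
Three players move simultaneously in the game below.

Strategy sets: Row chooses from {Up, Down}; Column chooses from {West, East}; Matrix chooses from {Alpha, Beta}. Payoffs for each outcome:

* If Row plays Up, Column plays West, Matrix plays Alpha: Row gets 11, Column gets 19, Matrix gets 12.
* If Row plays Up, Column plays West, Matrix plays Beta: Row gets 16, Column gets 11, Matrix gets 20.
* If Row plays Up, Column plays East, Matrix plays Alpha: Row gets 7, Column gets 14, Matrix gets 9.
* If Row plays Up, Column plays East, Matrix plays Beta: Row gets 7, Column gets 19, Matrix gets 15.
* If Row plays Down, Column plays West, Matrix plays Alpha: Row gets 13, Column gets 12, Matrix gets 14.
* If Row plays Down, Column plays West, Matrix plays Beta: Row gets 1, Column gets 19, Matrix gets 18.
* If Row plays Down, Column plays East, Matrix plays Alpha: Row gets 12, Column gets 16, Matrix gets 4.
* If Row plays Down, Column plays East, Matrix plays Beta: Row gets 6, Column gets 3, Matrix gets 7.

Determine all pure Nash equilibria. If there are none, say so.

Row against (West, Alpha): payoffs 11, 13 → best response Down.
Row against (West, Beta): payoffs 16, 1 → best response Up.
Row against (East, Alpha): payoffs 7, 12 → best response Down.
Row against (East, Beta): payoffs 7, 6 → best response Up.
Column against (Up, Alpha): payoffs 19, 14 → best response West.
Column against (Up, Beta): payoffs 11, 19 → best response East.
Column against (Down, Alpha): payoffs 12, 16 → best response East.
Column against (Down, Beta): payoffs 19, 3 → best response West.
Matrix against (Up, West): payoffs 12, 20 → best response Beta.
Matrix against (Up, East): payoffs 9, 15 → best response Beta.
Matrix against (Down, West): payoffs 14, 18 → best response Beta.
Matrix against (Down, East): payoffs 4, 7 → best response Beta.
Mutual best responses: (Up, East, Beta).

Pure NE: (Up, East, Beta)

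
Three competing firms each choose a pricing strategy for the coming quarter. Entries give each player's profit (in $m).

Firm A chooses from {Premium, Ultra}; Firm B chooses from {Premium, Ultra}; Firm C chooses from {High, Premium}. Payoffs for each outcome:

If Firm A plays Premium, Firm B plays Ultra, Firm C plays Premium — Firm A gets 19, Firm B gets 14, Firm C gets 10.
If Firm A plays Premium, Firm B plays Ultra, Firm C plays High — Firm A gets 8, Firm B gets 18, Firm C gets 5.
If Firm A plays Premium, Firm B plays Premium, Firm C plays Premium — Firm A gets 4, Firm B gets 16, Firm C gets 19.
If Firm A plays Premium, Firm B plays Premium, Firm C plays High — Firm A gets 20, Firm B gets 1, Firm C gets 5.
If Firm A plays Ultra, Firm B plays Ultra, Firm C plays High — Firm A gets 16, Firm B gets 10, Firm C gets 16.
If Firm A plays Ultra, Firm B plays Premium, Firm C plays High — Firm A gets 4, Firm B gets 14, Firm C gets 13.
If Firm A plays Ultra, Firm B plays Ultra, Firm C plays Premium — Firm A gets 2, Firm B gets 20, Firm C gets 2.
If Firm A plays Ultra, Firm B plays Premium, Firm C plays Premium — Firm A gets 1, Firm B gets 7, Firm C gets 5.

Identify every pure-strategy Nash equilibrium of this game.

The unique pure-strategy Nash equilibrium is (Premium, Premium, Premium).

Check each profile: it is a Nash equilibrium iff no player can strictly gain by switching unilaterally.
(Premium, Premium, High): Firm B can switch to Ultra (1 → 18). Not NE.
(Premium, Premium, Premium): Firm A gets 4, best alternative 1; Firm B gets 16, best alternative 14; Firm C gets 19, best alternative 5. No profitable deviation — NE.
(Premium, Ultra, High): Firm A can switch to Ultra (8 → 16). Not NE.
(Premium, Ultra, Premium): Firm B can switch to Premium (14 → 16). Not NE.
(Ultra, Premium, High): Firm A can switch to Premium (4 → 20). Not NE.
(Ultra, Premium, Premium): Firm A can switch to Premium (1 → 4). Not NE.
(Ultra, Ultra, High): Firm B can switch to Premium (10 → 14). Not NE.
(Ultra, Ultra, Premium): Firm A can switch to Premium (2 → 19). Not NE.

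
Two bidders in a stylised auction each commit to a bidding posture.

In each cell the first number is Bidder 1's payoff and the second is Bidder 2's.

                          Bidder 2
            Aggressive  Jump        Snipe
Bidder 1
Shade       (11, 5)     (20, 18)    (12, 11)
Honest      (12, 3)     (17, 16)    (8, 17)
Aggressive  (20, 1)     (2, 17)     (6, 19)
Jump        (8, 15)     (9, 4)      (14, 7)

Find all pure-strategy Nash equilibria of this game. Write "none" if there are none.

The unique pure-strategy Nash equilibrium is (Shade, Jump).

Mark each player's best response to every combination of opponents' strategies; a profile where every player is best-responding is a pure Nash equilibrium.
Bidder 1 against Aggressive: payoffs 11, 12, 20, 8 → best response Aggressive.
Bidder 1 against Jump: payoffs 20, 17, 2, 9 → best response Shade.
Bidder 1 against Snipe: payoffs 12, 8, 6, 14 → best response Jump.
Bidder 2 against Shade: payoffs 5, 18, 11 → best response Jump.
Bidder 2 against Honest: payoffs 3, 16, 17 → best response Snipe.
Bidder 2 against Aggressive: payoffs 1, 17, 19 → best response Snipe.
Bidder 2 against Jump: payoffs 15, 4, 7 → best response Aggressive.
Mutual best responses: (Shade, Jump).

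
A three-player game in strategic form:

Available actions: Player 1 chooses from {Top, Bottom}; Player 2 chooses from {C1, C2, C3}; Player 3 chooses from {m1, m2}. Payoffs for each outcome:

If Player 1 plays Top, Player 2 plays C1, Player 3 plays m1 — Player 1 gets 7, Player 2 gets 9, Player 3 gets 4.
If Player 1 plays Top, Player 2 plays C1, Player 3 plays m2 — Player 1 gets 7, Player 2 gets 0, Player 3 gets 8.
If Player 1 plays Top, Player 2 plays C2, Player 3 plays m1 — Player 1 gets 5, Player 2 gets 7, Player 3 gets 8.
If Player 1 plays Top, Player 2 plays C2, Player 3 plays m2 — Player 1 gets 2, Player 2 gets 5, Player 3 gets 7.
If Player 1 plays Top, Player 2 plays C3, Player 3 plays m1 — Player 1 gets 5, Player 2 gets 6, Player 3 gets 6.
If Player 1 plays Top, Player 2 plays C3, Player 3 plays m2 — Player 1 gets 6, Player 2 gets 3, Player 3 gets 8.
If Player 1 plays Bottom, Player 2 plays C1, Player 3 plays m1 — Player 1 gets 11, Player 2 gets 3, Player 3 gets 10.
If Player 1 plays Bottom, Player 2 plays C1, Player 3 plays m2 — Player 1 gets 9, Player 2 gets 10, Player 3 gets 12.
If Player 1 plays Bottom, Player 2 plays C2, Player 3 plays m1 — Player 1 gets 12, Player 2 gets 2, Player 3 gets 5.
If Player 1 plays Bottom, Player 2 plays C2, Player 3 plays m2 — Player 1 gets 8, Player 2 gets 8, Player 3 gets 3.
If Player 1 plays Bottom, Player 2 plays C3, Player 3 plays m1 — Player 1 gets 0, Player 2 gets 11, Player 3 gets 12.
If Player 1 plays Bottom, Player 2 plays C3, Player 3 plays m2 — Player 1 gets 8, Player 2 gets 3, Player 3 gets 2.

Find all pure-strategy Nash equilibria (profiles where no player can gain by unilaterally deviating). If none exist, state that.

The unique pure-strategy Nash equilibrium is (Bottom, C1, m2).

Player 1 against (C1, m1): payoffs 7, 11 → best response Bottom.
Player 1 against (C1, m2): payoffs 7, 9 → best response Bottom.
Player 1 against (C2, m1): payoffs 5, 12 → best response Bottom.
Player 1 against (C2, m2): payoffs 2, 8 → best response Bottom.
Player 1 against (C3, m1): payoffs 5, 0 → best response Top.
Player 1 against (C3, m2): payoffs 6, 8 → best response Bottom.
Player 2 against (Top, m1): payoffs 9, 7, 6 → best response C1.
Player 2 against (Top, m2): payoffs 0, 5, 3 → best response C2.
Player 2 against (Bottom, m1): payoffs 3, 2, 11 → best response C3.
Player 2 against (Bottom, m2): payoffs 10, 8, 3 → best response C1.
Player 3 against (Top, C1): payoffs 4, 8 → best response m2.
Player 3 against (Top, C2): payoffs 8, 7 → best response m1.
Player 3 against (Top, C3): payoffs 6, 8 → best response m2.
Player 3 against (Bottom, C1): payoffs 10, 12 → best response m2.
Player 3 against (Bottom, C2): payoffs 5, 3 → best response m1.
Player 3 against (Bottom, C3): payoffs 12, 2 → best response m1.
Mutual best responses: (Bottom, C1, m2).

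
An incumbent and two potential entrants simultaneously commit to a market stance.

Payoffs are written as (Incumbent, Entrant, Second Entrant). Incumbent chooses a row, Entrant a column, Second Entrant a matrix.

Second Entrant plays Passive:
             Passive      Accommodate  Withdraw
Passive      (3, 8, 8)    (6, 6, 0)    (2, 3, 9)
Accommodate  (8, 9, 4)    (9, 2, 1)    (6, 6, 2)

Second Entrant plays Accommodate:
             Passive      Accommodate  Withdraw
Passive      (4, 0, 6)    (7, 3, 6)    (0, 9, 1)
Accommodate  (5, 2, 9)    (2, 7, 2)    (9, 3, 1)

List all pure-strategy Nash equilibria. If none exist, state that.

For each player, find the best response to each opponent profile; mutual best responses are the pure NE.
Incumbent against (Passive, Passive): payoffs 3, 8 → best response Accommodate.
Incumbent against (Passive, Accommodate): payoffs 4, 5 → best response Accommodate.
Incumbent against (Accommodate, Passive): payoffs 6, 9 → best response Accommodate.
Incumbent against (Accommodate, Accommodate): payoffs 7, 2 → best response Passive.
Incumbent against (Withdraw, Passive): payoffs 2, 6 → best response Accommodate.
Incumbent against (Withdraw, Accommodate): payoffs 0, 9 → best response Accommodate.
Entrant against (Passive, Passive): payoffs 8, 6, 3 → best response Passive.
Entrant against (Passive, Accommodate): payoffs 0, 3, 9 → best response Withdraw.
Entrant against (Accommodate, Passive): payoffs 9, 2, 6 → best response Passive.
Entrant against (Accommodate, Accommodate): payoffs 2, 7, 3 → best response Accommodate.
Second Entrant against (Passive, Passive): payoffs 8, 6 → best response Passive.
Second Entrant against (Passive, Accommodate): payoffs 0, 6 → best response Accommodate.
Second Entrant against (Passive, Withdraw): payoffs 9, 1 → best response Passive.
Second Entrant against (Accommodate, Passive): payoffs 4, 9 → best response Accommodate.
Second Entrant against (Accommodate, Accommodate): payoffs 1, 2 → best response Accommodate.
Second Entrant against (Accommodate, Withdraw): payoffs 2, 1 → best response Passive.
No profile is a mutual best response for all players.

This game has no pure Nash equilibrium.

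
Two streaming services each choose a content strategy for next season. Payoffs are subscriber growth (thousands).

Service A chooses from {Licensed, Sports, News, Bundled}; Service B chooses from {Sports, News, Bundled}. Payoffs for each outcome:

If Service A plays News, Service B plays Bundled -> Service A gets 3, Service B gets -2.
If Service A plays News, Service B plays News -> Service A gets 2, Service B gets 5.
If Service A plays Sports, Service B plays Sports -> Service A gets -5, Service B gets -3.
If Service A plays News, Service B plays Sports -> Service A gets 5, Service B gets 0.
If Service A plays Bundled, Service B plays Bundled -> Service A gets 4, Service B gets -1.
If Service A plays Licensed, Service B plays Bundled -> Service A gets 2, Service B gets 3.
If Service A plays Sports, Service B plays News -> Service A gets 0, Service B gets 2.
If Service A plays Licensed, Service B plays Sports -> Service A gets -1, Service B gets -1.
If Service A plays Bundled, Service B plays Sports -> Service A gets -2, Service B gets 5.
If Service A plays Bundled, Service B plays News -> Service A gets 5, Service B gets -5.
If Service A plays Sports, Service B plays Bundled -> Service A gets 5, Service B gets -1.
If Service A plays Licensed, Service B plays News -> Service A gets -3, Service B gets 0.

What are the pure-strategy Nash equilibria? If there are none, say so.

For each strategy profile, look for a profitable unilateral deviation.
(Licensed, Sports): Service A can switch to News (-1 → 5). Not NE.
(Licensed, News): Service A can switch to Sports (-3 → 0). Not NE.
(Licensed, Bundled): Service A can switch to Sports (2 → 5). Not NE.
(Sports, Sports): Service A can switch to Licensed (-5 → -1). Not NE.
(Sports, News): Service A can switch to News (0 → 2). Not NE.
(Sports, Bundled): Service B can switch to News (-1 → 2). Not NE.
(News, Sports): Service B can switch to News (0 → 5). Not NE.
(News, News): Service A can switch to Bundled (2 → 5). Not NE.
(The remaining 4 profiles each have a profitable deviation by the same check.)

No pure-strategy Nash equilibrium.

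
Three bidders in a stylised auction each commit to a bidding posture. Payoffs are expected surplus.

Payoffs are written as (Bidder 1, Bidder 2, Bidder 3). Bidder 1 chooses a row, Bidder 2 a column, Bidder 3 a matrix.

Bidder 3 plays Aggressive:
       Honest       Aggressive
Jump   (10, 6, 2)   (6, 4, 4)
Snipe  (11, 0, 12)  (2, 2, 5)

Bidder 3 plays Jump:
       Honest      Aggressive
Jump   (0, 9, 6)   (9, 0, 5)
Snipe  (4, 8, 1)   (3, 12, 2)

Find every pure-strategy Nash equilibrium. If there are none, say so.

none

For each player, find the best response to each opponent profile; mutual best responses are the pure NE.
Bidder 1 against (Honest, Aggressive): payoffs 10, 11 → best response Snipe.
Bidder 1 against (Honest, Jump): payoffs 0, 4 → best response Snipe.
Bidder 1 against (Aggressive, Aggressive): payoffs 6, 2 → best response Jump.
Bidder 1 against (Aggressive, Jump): payoffs 9, 3 → best response Jump.
Bidder 2 against (Jump, Aggressive): payoffs 6, 4 → best response Honest.
Bidder 2 against (Jump, Jump): payoffs 9, 0 → best response Honest.
Bidder 2 against (Snipe, Aggressive): payoffs 0, 2 → best response Aggressive.
Bidder 2 against (Snipe, Jump): payoffs 8, 12 → best response Aggressive.
Bidder 3 against (Jump, Honest): payoffs 2, 6 → best response Jump.
Bidder 3 against (Jump, Aggressive): payoffs 4, 5 → best response Jump.
Bidder 3 against (Snipe, Honest): payoffs 12, 1 → best response Aggressive.
Bidder 3 against (Snipe, Aggressive): payoffs 5, 2 → best response Aggressive.
No profile is a mutual best response for all players.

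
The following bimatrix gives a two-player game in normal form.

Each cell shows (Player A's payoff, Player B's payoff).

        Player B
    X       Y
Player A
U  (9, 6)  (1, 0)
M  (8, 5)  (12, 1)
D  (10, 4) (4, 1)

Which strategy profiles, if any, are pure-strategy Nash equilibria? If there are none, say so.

Pure NE: (D, X)

Player A against X: payoffs 9, 8, 10 → best response D.
Player A against Y: payoffs 1, 12, 4 → best response M.
Player B against U: payoffs 6, 0 → best response X.
Player B against M: payoffs 5, 1 → best response X.
Player B against D: payoffs 4, 1 → best response X.
Mutual best responses: (D, X).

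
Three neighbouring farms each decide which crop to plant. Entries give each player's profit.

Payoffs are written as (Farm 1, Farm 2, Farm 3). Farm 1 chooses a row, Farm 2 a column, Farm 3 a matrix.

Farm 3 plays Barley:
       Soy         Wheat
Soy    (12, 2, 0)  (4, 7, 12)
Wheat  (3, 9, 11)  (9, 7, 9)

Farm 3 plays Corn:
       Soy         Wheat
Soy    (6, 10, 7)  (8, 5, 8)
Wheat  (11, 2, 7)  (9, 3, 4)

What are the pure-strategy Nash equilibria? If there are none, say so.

none

Check each profile: it is a Nash equilibrium iff no player can strictly gain by switching unilaterally.
(Soy, Soy, Barley): Farm 2 can switch to Wheat (2 → 7). Not NE.
(Soy, Soy, Corn): Farm 1 can switch to Wheat (6 → 11). Not NE.
(Soy, Wheat, Barley): Farm 1 can switch to Wheat (4 → 9). Not NE.
(Soy, Wheat, Corn): Farm 1 can switch to Wheat (8 → 9). Not NE.
(Wheat, Soy, Barley): Farm 1 can switch to Soy (3 → 12). Not NE.
(Wheat, Soy, Corn): Farm 2 can switch to Wheat (2 → 3). Not NE.
(Wheat, Wheat, Barley): Farm 2 can switch to Soy (7 → 9). Not NE.
(Wheat, Wheat, Corn): Farm 3 can switch to Barley (4 → 9). Not NE.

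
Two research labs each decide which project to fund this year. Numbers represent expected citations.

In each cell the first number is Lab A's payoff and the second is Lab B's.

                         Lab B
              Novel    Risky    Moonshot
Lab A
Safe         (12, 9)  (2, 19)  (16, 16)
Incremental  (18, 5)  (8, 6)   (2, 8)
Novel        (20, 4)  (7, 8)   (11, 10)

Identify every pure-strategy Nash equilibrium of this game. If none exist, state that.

There is no pure-strategy Nash equilibrium.

(Safe, Novel): Lab A can switch to Incremental (12 → 18). Not NE.
(Safe, Risky): Lab A can switch to Incremental (2 → 8). Not NE.
(Safe, Moonshot): Lab B can switch to Risky (16 → 19). Not NE.
(Incremental, Novel): Lab A can switch to Novel (18 → 20). Not NE.
(Incremental, Risky): Lab B can switch to Moonshot (6 → 8). Not NE.
(Incremental, Moonshot): Lab A can switch to Safe (2 → 16). Not NE.
(Novel, Novel): Lab B can switch to Risky (4 → 8). Not NE.
(Novel, Risky): Lab A can switch to Incremental (7 → 8). Not NE.
(Novel, Moonshot): Lab A can switch to Safe (11 → 16). Not NE.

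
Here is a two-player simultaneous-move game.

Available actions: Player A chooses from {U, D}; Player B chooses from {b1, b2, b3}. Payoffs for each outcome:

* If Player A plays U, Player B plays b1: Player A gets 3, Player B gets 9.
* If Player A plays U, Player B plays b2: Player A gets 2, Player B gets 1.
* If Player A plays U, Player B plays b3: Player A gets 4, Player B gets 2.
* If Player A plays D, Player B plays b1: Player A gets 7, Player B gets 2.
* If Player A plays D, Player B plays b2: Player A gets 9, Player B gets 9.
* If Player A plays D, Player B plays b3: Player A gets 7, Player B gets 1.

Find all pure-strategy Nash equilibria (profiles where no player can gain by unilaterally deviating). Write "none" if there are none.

Pure NE: (D, b2)

For each strategy profile, look for a profitable unilateral deviation.
(U, b1): Player A can switch to D (3 → 7). Not NE.
(U, b2): Player A can switch to D (2 → 9). Not NE.
(U, b3): Player A can switch to D (4 → 7). Not NE.
(D, b1): Player B can switch to b2 (2 → 9). Not NE.
(D, b2): Player A gets 9, best alternative 2; Player B gets 9, best alternative 2. No profitable deviation — NE.
(D, b3): Player B can switch to b1 (1 → 2). Not NE.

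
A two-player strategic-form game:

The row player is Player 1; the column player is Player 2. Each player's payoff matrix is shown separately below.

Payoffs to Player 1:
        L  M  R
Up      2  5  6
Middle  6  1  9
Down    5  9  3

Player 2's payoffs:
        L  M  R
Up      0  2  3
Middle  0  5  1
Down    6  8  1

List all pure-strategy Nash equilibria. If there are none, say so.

Player 1 against L: payoffs 2, 6, 5 → best response Middle.
Player 1 against M: payoffs 5, 1, 9 → best response Down.
Player 1 against R: payoffs 6, 9, 3 → best response Middle.
Player 2 against Up: payoffs 0, 2, 3 → best response R.
Player 2 against Middle: payoffs 0, 5, 1 → best response M.
Player 2 against Down: payoffs 6, 8, 1 → best response M.
Mutual best responses: (Down, M).

(Down, M)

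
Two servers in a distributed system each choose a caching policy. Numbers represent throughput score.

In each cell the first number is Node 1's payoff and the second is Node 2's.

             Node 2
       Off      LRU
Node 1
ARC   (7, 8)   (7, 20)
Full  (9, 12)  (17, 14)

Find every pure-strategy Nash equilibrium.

Node 1 against Off: payoffs 7, 9 → best response Full.
Node 1 against LRU: payoffs 7, 17 → best response Full.
Node 2 against ARC: payoffs 8, 20 → best response LRU.
Node 2 against Full: payoffs 12, 14 → best response LRU.
Mutual best responses: (Full, LRU).

(Full, LRU)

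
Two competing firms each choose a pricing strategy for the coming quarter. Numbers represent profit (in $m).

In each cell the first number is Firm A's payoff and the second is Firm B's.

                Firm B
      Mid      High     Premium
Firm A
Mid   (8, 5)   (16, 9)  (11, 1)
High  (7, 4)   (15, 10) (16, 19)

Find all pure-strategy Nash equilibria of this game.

Firm A against Mid: payoffs 8, 7 → best response Mid.
Firm A against High: payoffs 16, 15 → best response Mid.
Firm A against Premium: payoffs 11, 16 → best response High.
Firm B against Mid: payoffs 5, 9, 1 → best response High.
Firm B against High: payoffs 4, 10, 19 → best response Premium.
Mutual best responses: (Mid, High); (High, Premium).

Pure-strategy Nash equilibria: (Mid, High), (High, Premium)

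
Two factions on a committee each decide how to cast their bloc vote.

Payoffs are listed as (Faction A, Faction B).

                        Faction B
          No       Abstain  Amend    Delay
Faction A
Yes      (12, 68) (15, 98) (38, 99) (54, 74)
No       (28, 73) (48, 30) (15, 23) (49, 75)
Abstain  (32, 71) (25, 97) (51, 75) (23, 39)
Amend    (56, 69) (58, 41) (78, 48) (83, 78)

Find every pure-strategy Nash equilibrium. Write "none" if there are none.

For each player, find the best response to each opponent profile; mutual best responses are the pure NE.
Faction A against No: payoffs 12, 28, 32, 56 → best response Amend.
Faction A against Abstain: payoffs 15, 48, 25, 58 → best response Amend.
Faction A against Amend: payoffs 38, 15, 51, 78 → best response Amend.
Faction A against Delay: payoffs 54, 49, 23, 83 → best response Amend.
Faction B against Yes: payoffs 68, 98, 99, 74 → best response Amend.
Faction B against No: payoffs 73, 30, 23, 75 → best response Delay.
Faction B against Abstain: payoffs 71, 97, 75, 39 → best response Abstain.
Faction B against Amend: payoffs 69, 41, 48, 78 → best response Delay.
Mutual best responses: (Amend, Delay).

The unique pure-strategy Nash equilibrium is (Amend, Delay).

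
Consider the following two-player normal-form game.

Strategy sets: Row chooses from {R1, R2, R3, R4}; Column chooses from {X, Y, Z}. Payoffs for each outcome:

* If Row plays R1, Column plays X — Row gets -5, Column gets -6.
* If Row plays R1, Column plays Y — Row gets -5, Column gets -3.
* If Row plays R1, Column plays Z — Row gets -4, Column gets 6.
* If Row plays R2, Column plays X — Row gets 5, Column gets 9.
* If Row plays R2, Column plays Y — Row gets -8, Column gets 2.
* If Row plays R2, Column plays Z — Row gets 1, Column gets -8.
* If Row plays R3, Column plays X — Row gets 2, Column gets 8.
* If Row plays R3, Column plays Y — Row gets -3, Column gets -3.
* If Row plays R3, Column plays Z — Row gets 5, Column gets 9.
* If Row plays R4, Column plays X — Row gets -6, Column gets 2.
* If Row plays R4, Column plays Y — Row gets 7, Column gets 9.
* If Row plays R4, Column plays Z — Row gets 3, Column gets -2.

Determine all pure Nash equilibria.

Check each profile: it is a Nash equilibrium iff no player can strictly gain by switching unilaterally.
(R1, X): Row can switch to R2 (-5 → 5). Not NE.
(R1, Y): Row can switch to R3 (-5 → -3). Not NE.
(R1, Z): Row can switch to R2 (-4 → 1). Not NE.
(R2, X): Row gets 5, best alternative 2; Column gets 9, best alternative 2. No profitable deviation — NE.
(R2, Y): Row can switch to R1 (-8 → -5). Not NE.
(R2, Z): Row can switch to R3 (1 → 5). Not NE.
(R3, X): Row can switch to R2 (2 → 5). Not NE.
(R3, Y): Row can switch to R4 (-3 → 7). Not NE.
(R3, Z): Row gets 5, best alternative 3; Column gets 9, best alternative 8. No profitable deviation — NE.
(R4, X): Row can switch to R1 (-6 → -5). Not NE.
(R4, Y): Row gets 7, best alternative -3; Column gets 9, best alternative 2. No profitable deviation — NE.
(The remaining 1 profile has a profitable deviation by the same check.)

The pure Nash equilibria are (R2, X); (R3, Z); (R4, Y).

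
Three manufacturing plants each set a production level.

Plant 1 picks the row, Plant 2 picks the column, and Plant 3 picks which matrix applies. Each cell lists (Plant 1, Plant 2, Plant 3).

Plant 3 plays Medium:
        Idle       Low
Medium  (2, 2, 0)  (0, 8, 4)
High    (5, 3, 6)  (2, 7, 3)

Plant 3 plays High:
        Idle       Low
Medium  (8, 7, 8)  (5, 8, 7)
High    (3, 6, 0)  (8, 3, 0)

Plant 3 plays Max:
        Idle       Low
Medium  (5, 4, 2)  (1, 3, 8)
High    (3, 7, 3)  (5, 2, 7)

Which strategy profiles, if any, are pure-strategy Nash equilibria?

This game has no pure Nash equilibrium.

Plant 1 against (Idle, Medium): payoffs 2, 5 → best response High.
Plant 1 against (Idle, High): payoffs 8, 3 → best response Medium.
Plant 1 against (Idle, Max): payoffs 5, 3 → best response Medium.
Plant 1 against (Low, Medium): payoffs 0, 2 → best response High.
Plant 1 against (Low, High): payoffs 5, 8 → best response High.
Plant 1 against (Low, Max): payoffs 1, 5 → best response High.
Plant 2 against (Medium, Medium): payoffs 2, 8 → best response Low.
Plant 2 against (Medium, High): payoffs 7, 8 → best response Low.
Plant 2 against (Medium, Max): payoffs 4, 3 → best response Idle.
Plant 2 against (High, Medium): payoffs 3, 7 → best response Low.
Plant 2 against (High, High): payoffs 6, 3 → best response Idle.
Plant 2 against (High, Max): payoffs 7, 2 → best response Idle.
Plant 3 against (Medium, Idle): payoffs 0, 8, 2 → best response High.
Plant 3 against (Medium, Low): payoffs 4, 7, 8 → best response Max.
Plant 3 against (High, Idle): payoffs 6, 0, 3 → best response Medium.
Plant 3 against (High, Low): payoffs 3, 0, 7 → best response Max.
No profile is a mutual best response for all players.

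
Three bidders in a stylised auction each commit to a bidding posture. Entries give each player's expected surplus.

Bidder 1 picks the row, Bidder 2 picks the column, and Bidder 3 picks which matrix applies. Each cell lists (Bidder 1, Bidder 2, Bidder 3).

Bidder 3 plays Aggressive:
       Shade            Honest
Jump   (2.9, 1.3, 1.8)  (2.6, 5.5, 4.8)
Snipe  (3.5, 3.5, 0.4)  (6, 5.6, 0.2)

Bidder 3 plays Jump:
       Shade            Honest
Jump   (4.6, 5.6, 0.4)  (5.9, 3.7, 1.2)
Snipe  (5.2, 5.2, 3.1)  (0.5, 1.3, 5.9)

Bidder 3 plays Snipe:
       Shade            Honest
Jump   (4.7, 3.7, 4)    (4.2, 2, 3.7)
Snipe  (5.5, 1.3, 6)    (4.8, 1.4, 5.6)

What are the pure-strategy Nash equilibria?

This game has no pure Nash equilibrium.

Bidder 1 against (Shade, Aggressive): payoffs 2.9, 3.5 → best response Snipe.
Bidder 1 against (Shade, Jump): payoffs 4.6, 5.2 → best response Snipe.
Bidder 1 against (Shade, Snipe): payoffs 4.7, 5.5 → best response Snipe.
Bidder 1 against (Honest, Aggressive): payoffs 2.6, 6 → best response Snipe.
Bidder 1 against (Honest, Jump): payoffs 5.9, 0.5 → best response Jump.
Bidder 1 against (Honest, Snipe): payoffs 4.2, 4.8 → best response Snipe.
Bidder 2 against (Jump, Aggressive): payoffs 1.3, 5.5 → best response Honest.
Bidder 2 against (Jump, Jump): payoffs 5.6, 3.7 → best response Shade.
Bidder 2 against (Jump, Snipe): payoffs 3.7, 2 → best response Shade.
Bidder 2 against (Snipe, Aggressive): payoffs 3.5, 5.6 → best response Honest.
Bidder 2 against (Snipe, Jump): payoffs 5.2, 1.3 → best response Shade.
Bidder 2 against (Snipe, Snipe): payoffs 1.3, 1.4 → best response Honest.
Bidder 3 against (Jump, Shade): payoffs 1.8, 0.4, 4 → best response Snipe.
Bidder 3 against (Jump, Honest): payoffs 4.8, 1.2, 3.7 → best response Aggressive.
Bidder 3 against (Snipe, Shade): payoffs 0.4, 3.1, 6 → best response Snipe.
Bidder 3 against (Snipe, Honest): payoffs 0.2, 5.9, 5.6 → best response Jump.
No profile is a mutual best response for all players.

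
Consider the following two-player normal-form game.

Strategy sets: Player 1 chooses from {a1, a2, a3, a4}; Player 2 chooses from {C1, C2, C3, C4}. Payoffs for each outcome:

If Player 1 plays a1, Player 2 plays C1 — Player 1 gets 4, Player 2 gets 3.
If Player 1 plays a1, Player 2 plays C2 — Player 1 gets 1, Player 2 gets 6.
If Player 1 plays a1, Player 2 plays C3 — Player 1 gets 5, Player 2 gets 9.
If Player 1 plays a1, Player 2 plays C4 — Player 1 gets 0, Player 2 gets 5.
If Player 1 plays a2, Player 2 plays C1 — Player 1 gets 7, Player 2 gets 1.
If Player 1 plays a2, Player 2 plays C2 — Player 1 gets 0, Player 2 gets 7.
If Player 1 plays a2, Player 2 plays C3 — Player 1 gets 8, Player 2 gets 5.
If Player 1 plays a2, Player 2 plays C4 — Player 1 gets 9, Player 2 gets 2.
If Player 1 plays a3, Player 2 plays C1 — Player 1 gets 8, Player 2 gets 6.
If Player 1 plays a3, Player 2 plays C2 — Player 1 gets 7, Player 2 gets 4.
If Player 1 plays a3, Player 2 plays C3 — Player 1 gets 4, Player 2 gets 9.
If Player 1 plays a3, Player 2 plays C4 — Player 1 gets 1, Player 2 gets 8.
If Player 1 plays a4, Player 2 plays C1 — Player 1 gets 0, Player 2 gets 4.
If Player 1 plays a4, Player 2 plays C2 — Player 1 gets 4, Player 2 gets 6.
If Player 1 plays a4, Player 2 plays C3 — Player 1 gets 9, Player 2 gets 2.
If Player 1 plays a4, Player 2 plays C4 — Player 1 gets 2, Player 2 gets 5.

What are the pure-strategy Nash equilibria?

There is no pure-strategy Nash equilibrium.

For each player, find the best response to each opponent profile; mutual best responses are the pure NE.
Player 1 against C1: payoffs 4, 7, 8, 0 → best response a3.
Player 1 against C2: payoffs 1, 0, 7, 4 → best response a3.
Player 1 against C3: payoffs 5, 8, 4, 9 → best response a4.
Player 1 against C4: payoffs 0, 9, 1, 2 → best response a2.
Player 2 against a1: payoffs 3, 6, 9, 5 → best response C3.
Player 2 against a2: payoffs 1, 7, 5, 2 → best response C2.
Player 2 against a3: payoffs 6, 4, 9, 8 → best response C3.
Player 2 against a4: payoffs 4, 6, 2, 5 → best response C2.
No profile is a mutual best response for all players.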